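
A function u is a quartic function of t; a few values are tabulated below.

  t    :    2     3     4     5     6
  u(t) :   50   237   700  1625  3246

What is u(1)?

1

Write u(t) = at^4 + bt³ + ct² + dt + e; the 5 given values yield a linear system in the 5 coefficients.
Solving, u(t) = 2t^4 + 3t³ + t² - 5t.
Then u(1) = 1.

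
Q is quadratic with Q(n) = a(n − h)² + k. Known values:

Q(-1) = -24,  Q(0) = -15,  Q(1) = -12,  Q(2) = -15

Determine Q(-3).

-60

First differences 9, 3, -3; second difference -6 = 2a, so a = -3.
Expanding, the n-coefficient is −2ah = 6h; matching it to the data gives h = 1, and then k = -12.
So Q(n) = -3(n − 1)² − 12.
Q(-3) = -3·(-4)² − 12 = -60.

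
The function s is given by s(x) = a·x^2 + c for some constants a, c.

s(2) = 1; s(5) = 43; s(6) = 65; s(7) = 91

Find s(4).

From s(2) = 1 and s(5) = 43: 4a + c = 1 and 25a + c = 43.
Subtracting: 21a = 42, so a = 2; then c = 1 − 2·4 = -7.
So s(x) = 2x² − 7, and s(4) = 25.

25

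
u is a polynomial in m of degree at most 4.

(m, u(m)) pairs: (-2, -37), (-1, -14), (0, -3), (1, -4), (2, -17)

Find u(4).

-79

First differences: 23, 11, -1, -13. Second differences: -12, -12, -12.
Level-2 differences are constant, so u has degree 2.
Fitting a degree-2 polynomial gives u(m) = -6m² + 5m - 3.
Then u(4) = -79.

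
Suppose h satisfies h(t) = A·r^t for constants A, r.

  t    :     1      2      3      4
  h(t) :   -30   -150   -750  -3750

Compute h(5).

-18750

Consecutive ratio: -150/(-30) = 5, and -750/(-150) = 5, so r = 5.
Then A·5^1 = -30 gives A = -6, and h(t) = -6·5^t.
h(5) = -6·5^5 = -18750.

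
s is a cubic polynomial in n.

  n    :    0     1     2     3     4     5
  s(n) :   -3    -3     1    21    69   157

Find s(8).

781

First differences: 0, 4, 20, 48, 88. Second differences: 4, 16, 28, 40. Third differences: 12, 12, 12.
Level-3 differences are constant, so s has degree 3.
Fitting a degree-3 polynomial gives s(n) = 2n³ - 4n² + 2n - 3.
Then s(8) = 781.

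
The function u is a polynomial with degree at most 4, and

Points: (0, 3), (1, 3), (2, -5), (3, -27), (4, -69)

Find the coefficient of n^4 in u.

First differences: 0, -8, -22, -42. Second differences: -8, -14, -20. Third differences: -6, -6.
Level-3 differences are constant, so u has degree 3.
Fitting a degree-3 polynomial gives u(n) = -n³ - n² + 2n + 3.
The coefficient of n^4 is 0.

0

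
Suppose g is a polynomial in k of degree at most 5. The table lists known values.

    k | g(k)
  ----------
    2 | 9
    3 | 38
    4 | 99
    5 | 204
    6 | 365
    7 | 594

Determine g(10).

1809

First differences: 29, 61, 105, 161, 229. Second differences: 32, 44, 56, 68. Third differences: 12, 12, 12.
Level-3 differences are constant, so g has degree 3.
Fitting a degree-3 polynomial gives g(k) = 2k³ - 2k² + k - 1.
Then g(10) = 1809.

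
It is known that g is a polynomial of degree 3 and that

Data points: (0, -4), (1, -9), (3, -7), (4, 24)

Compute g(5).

91

Write g(k) = ak³ + bk² + ck + d; the 4 given values yield a linear system in the 4 coefficients.
Solving, g(k) = 2k³ - 6k² - k - 4.
Then g(5) = 91.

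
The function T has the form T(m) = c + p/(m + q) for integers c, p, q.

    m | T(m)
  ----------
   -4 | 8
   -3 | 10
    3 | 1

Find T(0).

-8

(T(m) − c)(m + q) = p for each data point; the three points give a linear system in c and q, then p follows.
Solving: c = 4, q = 1, p = -12, so T(m) = 4 − 12/(m + 1).
Then T(0) = 4 − 12/1 = -8.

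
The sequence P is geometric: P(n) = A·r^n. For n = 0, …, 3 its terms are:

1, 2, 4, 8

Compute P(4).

16

Consecutive ratio: 2/1 = 2, and 4/2 = 2, so r = 2.
Then A·2^0 = 1 gives A = 1, and P(n) = 1·2^n.
P(4) = 1·2^4 = 16.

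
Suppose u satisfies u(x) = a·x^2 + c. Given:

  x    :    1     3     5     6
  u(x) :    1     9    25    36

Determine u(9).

81

From u(1) = 1 and u(3) = 9: 1a + c = 1 and 9a + c = 9.
Subtracting: 8a = 8, so a = 1; then c = 1 − 1·1 = 0.
So u(x) = 1x² + 0, and u(9) = 81.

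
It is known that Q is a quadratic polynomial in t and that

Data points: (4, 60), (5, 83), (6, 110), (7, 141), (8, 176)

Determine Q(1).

First differences: 23, 27, 31, 35. Second differences: 4, 4, 4.
Level-2 differences are constant, so Q has degree 2.
Fitting a degree-2 polynomial gives Q(t) = 2t² + 5t + 8.
Then Q(1) = 15.

15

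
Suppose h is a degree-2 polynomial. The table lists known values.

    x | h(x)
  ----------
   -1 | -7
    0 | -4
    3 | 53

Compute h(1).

7

Write h(x) = ax² + bx + c; the 3 given values yield a linear system in the 3 coefficients.
Solving, h(x) = 4x² + 7x - 4.
Then h(1) = 7.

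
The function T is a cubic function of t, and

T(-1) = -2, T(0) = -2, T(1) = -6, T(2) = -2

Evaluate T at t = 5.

Write T(t) = at³ + bt² + ct + d; the 4 given values yield a linear system in the 4 coefficients.
Solving, T(t) = 2t³ - 2t² - 4t - 2.
Then T(5) = 178.

178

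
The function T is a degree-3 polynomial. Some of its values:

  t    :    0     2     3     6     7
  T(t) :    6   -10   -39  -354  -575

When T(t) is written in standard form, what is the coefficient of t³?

-2

Write T(t) = at³ + bt² + ct + d; the 5 given values yield a linear system in the 4 coefficients.
Solving, T(t) = -2t³ + 3t² - 6t + 6.
The coefficient of t³ is -2.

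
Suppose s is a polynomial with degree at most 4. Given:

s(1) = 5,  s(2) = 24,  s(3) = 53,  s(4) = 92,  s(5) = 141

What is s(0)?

-4

First differences: 19, 29, 39, 49. Second differences: 10, 10, 10.
Level-2 differences are constant, so s has degree 2.
Fitting a degree-2 polynomial gives s(n) = 5n² + 4n - 4.
The constant term is s(0) = -4.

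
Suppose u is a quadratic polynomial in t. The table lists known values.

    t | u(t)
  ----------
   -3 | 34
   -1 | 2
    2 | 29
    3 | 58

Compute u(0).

1

Write u(t) = at² + bt + c; the 4 given values yield a linear system in the 3 coefficients.
Solving, u(t) = 5t² + 4t + 1.
Then u(0) = 1.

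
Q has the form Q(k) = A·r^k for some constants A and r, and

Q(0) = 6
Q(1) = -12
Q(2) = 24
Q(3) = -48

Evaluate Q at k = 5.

-192

Consecutive ratio: -12/6 = -2, and 24/(-12) = -2, so r = -2.
Then A·(-2)^0 = 6 gives A = 6, and Q(k) = 6·(-2)^k.
Q(5) = 6·(-2)^5 = -192.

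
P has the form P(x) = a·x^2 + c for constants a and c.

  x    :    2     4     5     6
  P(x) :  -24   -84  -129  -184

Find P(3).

-49

From P(2) = -24 and P(4) = -84: 4a + c = -24 and 16a + c = -84.
Subtracting: 12a = -60, so a = -5; then c = -24 − (-5)·4 = -4.
So P(x) = -5x² − 4, and P(3) = -49.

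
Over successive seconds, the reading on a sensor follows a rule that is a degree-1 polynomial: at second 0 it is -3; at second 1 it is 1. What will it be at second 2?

5

Write the value at k as P(k).
Write P(k) = ak + b; the 2 given values yield a linear system in the 2 coefficients.
Solving, P(k) = 4k - 3.
Then P(2) = 5.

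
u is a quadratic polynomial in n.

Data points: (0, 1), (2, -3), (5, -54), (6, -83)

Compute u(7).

-118

Write u(n) = an² + bn + c; the 4 given values yield a linear system in the 3 coefficients.
Solving, u(n) = -3n² + 4n + 1.
Then u(7) = -118.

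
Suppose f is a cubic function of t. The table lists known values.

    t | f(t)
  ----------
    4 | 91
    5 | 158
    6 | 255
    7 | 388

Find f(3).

48

Write f(t) = at³ + bt² + ct + d; the 4 given values yield a linear system in the 4 coefficients.
Solving, f(t) = t³ + 6t + 3.
Then f(3) = 48.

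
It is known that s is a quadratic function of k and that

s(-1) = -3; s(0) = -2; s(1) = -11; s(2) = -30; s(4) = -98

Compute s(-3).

Write s(k) = ak² + bk + c; the 5 given values yield a linear system in the 3 coefficients.
Solving, s(k) = -5k² - 4k - 2.
Then s(-3) = -35.

-35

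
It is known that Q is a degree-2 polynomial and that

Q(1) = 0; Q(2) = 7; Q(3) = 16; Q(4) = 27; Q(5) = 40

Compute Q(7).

72

Write Q(t) = at² + bt + c; the 5 given values yield a linear system in the 3 coefficients.
Solving, Q(t) = t² + 4t - 5.
Then Q(7) = 72.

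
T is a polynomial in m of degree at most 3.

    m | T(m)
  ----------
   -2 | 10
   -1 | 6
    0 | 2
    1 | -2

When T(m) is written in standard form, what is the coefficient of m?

First differences: -4, -4, -4.
Level-1 differences are constant, so T has degree 1.
Fitting a degree-1 polynomial gives T(m) = -4m + 2.
The coefficient of m is -4.

-4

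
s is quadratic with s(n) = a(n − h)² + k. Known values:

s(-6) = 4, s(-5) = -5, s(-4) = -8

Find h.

-4

First differences -9, -3; second difference 6 = 2a, so a = 3.
Expanding, the n-coefficient is −2ah = -6h; matching it to the data gives h = -4, and then k = -8.
So s(n) = 3(n + 4)² − 8.
Hence h = -4.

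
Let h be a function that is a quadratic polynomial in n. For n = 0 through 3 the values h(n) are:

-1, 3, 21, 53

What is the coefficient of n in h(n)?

Write h(n) = an² + bn + c; the 4 given values yield a linear system in the 3 coefficients.
Solving, h(n) = 7n² - 3n - 1.
The coefficient of n is -3.

-3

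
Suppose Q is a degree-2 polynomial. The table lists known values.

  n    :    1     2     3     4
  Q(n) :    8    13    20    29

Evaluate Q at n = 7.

68

First differences: 5, 7, 9. Second differences: 2, 2.
Level-2 differences are constant, so Q has degree 2.
Fitting a degree-2 polynomial gives Q(n) = n² + 2n + 5.
Then Q(7) = 68.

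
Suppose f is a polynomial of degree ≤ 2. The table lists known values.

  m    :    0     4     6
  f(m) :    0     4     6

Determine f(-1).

Write f(m) = am² + bm + c; the 3 given values yield a linear system in the 3 coefficients.
Solving, the leading coefficient vanishes, and f(m) = m.
Then f(-1) = -1.

-1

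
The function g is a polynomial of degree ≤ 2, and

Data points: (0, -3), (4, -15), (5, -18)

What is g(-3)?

6

Write g(m) = am² + bm + c; the 3 given values yield a linear system in the 3 coefficients.
Solving, the leading coefficient vanishes, and g(m) = -3m - 3.
Then g(-3) = 6.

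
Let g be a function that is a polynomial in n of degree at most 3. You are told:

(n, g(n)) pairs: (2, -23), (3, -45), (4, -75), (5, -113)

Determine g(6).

Write g(n) = an³ + bn² + cn + d; the 4 given values yield a linear system in the 4 coefficients.
Solving, the leading coefficient vanishes, and g(n) = -4n² - 2n - 3.
Then g(6) = -159.

-159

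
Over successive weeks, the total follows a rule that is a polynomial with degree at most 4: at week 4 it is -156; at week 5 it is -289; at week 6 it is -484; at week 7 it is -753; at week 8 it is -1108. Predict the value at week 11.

Write the value at x as P(x).
Write P(x) = ax^4 + bx³ + cx² + dx + e; the 5 given values yield a linear system in the 5 coefficients.
Solving, the leading coefficient vanishes, and P(x) = -2x³ - x² - 2x - 4.
Then P(11) = -2809.

-2809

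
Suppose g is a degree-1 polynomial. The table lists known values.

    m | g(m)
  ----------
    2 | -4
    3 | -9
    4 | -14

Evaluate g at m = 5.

First differences: -5, -5.
Level-1 differences are constant, so g has degree 1.
Fitting a degree-1 polynomial gives g(m) = -5m + 6.
Then g(5) = -19.

-19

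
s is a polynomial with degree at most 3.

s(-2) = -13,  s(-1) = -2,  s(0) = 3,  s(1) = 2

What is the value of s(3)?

-18

First differences: 11, 5, -1. Second differences: -6, -6.
Level-2 differences are constant, so s has degree 2.
Fitting a degree-2 polynomial gives s(m) = -3m² + 2m + 3.
Then s(3) = -18.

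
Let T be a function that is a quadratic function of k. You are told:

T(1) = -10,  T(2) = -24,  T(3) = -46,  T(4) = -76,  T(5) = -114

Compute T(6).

First differences: -14, -22, -30, -38. Second differences: -8, -8, -8.
Level-2 differences are constant, so T has degree 2.
Fitting a degree-2 polynomial gives T(k) = -4k² - 2k - 4.
Then T(6) = -160.

-160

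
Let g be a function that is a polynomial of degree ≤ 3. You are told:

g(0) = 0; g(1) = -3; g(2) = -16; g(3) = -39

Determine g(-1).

-7

Write g(x) = ax³ + bx² + cx + d; the 4 given values yield a linear system in the 4 coefficients.
Solving, the leading coefficient vanishes, and g(x) = -5x² + 2x.
Then g(-1) = -7.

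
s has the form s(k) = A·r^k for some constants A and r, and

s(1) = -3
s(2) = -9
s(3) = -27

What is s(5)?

Consecutive ratio: -9/(-3) = 3, and -27/(-9) = 3, so r = 3.
Then A·3^1 = -3 gives A = -1, and s(k) = -1·3^k.
s(5) = -1·3^5 = -243.

-243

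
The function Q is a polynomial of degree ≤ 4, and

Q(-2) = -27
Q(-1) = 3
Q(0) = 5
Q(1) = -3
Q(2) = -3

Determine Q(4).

93

First differences: 30, 2, -8, 0. Second differences: -28, -10, 8. Third differences: 18, 18.
Level-3 differences are constant, so Q has degree 3.
Fitting a degree-3 polynomial gives Q(t) = 3t³ - 5t² - 6t + 5.
Then Q(4) = 93.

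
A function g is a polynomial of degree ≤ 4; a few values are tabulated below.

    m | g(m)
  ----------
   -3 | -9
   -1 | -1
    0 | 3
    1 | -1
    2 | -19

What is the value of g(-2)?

-7

Write g(m) = am^4 + bm³ + cm² + dm + e; the 5 given values yield a linear system in the 5 coefficients.
Solving, the leading coefficient vanishes, and g(m) = -m³ - 4m² + m + 3.
Then g(-2) = -7.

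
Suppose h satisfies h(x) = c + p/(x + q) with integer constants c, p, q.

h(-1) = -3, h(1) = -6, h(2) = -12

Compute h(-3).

-2

(h(x) − c)(x + q) = p for each data point; the three points give a linear system in c and q, then p follows.
Solving: c = 0, q = -3, p = 12, so h(x) = 12/(x − 3).
Then h(-3) = 0 + 12/(-6) = -2.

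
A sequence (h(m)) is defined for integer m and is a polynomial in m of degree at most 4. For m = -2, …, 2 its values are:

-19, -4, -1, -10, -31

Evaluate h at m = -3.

-46

First differences: 15, 3, -9, -21. Second differences: -12, -12, -12.
Level-2 differences are constant, so h has degree 2.
Fitting a degree-2 polynomial gives h(m) = -6m² - 3m - 1.
Then h(-3) = -46.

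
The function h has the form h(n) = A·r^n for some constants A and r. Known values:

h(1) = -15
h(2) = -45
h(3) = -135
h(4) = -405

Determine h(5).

Consecutive ratio: -45/(-15) = 3, and -135/(-45) = 3, so r = 3.
Then A·3^1 = -15 gives A = -5, and h(n) = -5·3^n.
h(5) = -5·3^5 = -1215.

-1215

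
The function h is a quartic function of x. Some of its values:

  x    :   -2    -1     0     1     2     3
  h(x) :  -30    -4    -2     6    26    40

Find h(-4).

-394

First differences: 26, 2, 8, 20, 14. Second differences: -24, 6, 12, -6. Third differences: 30, 6, -18. Fourth differences: -24, -24.
Level-4 differences are constant, so h has degree 4.
Fitting a degree-4 polynomial gives h(x) = -x^4 + 3x³ + 4x² + 2x - 2.
Then h(-4) = -394.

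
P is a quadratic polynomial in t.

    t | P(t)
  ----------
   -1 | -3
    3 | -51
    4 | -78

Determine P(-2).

Write P(t) = at² + bt + c; the 3 given values yield a linear system in the 3 coefficients.
Solving, P(t) = -3t² - 6t - 6.
Then P(-2) = -6.

-6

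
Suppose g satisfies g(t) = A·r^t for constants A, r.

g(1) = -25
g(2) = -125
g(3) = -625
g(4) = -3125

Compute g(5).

Consecutive ratio: -125/(-25) = 5, and -625/(-125) = 5, so r = 5.
Then A·5^1 = -25 gives A = -5, and g(t) = -5·5^t.
g(5) = -5·5^5 = -15625.

-15625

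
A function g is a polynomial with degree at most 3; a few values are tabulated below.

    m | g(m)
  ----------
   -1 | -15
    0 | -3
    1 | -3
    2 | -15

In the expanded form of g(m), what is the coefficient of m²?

-6

First differences: 12, 0, -12. Second differences: -12, -12.
Level-2 differences are constant, so g has degree 2.
Fitting a degree-2 polynomial gives g(m) = -6m² + 6m - 3.
The coefficient of m² is -6.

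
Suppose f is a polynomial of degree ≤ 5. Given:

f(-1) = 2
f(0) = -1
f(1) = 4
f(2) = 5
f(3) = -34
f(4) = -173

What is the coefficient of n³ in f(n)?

0

Write f(n) = an^5 + bn^4 + cn³ + dn² + en + p; the 6 given values yield a linear system in the 6 coefficients.
Solving, the leading coefficient vanishes, and f(n) = -n^4 + 5n² + n - 1.
The coefficient of n³ is 0.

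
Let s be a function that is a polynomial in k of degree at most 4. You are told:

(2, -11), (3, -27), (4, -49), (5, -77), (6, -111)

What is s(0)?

3

Write s(k) = ak^4 + bk³ + ck² + dk + e; the 5 given values yield a linear system in the 5 coefficients.
Solving, the top 2 coefficients vanish, and s(k) = -3k² - k + 3.
Then s(0) = 3.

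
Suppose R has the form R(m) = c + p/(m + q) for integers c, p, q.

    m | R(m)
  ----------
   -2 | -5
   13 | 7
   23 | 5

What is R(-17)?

1

(R(m) − c)(m + q) = p for each data point; the three points give a linear system in c and q, then p follows.
Solving: c = 3, q = -3, p = 40, so R(m) = 3 + 40/(m − 3).
Then R(-17) = 3 + 40/(-20) = 1.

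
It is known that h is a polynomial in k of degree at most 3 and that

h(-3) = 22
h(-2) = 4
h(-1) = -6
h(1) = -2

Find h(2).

12

Write h(k) = ak³ + bk² + ck + d; the 4 given values yield a linear system in the 4 coefficients.
Solving, the leading coefficient vanishes, and h(k) = 4k² + 2k - 8.
Then h(2) = 12.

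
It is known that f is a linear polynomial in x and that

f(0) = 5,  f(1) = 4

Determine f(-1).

Write f(x) = ax + b; the 2 given values yield a linear system in the 2 coefficients.
Solving, f(x) = -x + 5.
Then f(-1) = 6.

6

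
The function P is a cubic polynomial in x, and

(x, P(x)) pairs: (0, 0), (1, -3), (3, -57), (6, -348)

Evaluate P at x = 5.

-215

Write P(x) = ax³ + bx² + cx + d; the 4 given values yield a linear system in the 4 coefficients.
Solving, P(x) = -x³ - 4x² + 2x.
Then P(5) = -215.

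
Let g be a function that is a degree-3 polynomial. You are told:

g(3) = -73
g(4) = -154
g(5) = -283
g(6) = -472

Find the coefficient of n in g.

-7

Write g(n) = an³ + bn² + cn + d; the 4 given values yield a linear system in the 4 coefficients.
Solving, g(n) = -2n³ - 7n + 2.
The coefficient of n is -7.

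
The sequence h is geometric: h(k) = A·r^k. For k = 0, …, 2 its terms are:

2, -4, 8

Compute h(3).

-16

Consecutive ratio: -4/2 = -2, and 8/(-4) = -2, so r = -2.
Then A·(-2)^0 = 2 gives A = 2, and h(k) = 2·(-2)^k.
h(3) = 2·(-2)^3 = -16.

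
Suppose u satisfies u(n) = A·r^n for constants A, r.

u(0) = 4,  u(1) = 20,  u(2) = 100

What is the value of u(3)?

500

Consecutive ratio: 20/4 = 5, and 100/20 = 5, so r = 5.
Then A·5^0 = 4 gives A = 4, and u(n) = 4·5^n.
u(3) = 4·5^3 = 500.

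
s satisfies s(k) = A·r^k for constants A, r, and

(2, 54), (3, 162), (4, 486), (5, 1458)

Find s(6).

4374

Consecutive ratio: 162/54 = 3, and 486/162 = 3, so r = 3.
Then A·3^2 = 54 gives A = 6, and s(k) = 6·3^k.
s(6) = 6·3^6 = 4374.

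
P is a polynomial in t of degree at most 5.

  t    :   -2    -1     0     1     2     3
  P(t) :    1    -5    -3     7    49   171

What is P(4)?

445

First differences: -6, 2, 10, 42, 122. Second differences: 8, 8, 32, 80. Third differences: 0, 24, 48. Fourth differences: 24, 24.
Level-4 differences are constant, so P has degree 4.
Extending the table by one column gives the next first difference 274, so P(4) = 171 + 274 = 445.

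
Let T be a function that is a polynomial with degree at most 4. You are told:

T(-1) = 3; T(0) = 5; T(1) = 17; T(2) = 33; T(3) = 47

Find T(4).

53

First differences: 2, 12, 16, 14. Second differences: 10, 4, -2. Third differences: -6, -6.
Level-3 differences are constant, so T has degree 3.
Fitting a degree-3 polynomial gives T(n) = -n³ + 5n² + 8n + 5.
Then T(4) = 53.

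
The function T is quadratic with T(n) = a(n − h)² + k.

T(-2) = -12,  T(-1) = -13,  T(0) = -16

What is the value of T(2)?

-28

First differences -1, -3; second difference -2 = 2a, so a = -1.
Expanding, the n-coefficient is −2ah = 2h; matching it to the data gives h = -2, and then k = -12.
So T(n) = -1(n + 2)² − 12.
T(2) = -1·4² − 12 = -28.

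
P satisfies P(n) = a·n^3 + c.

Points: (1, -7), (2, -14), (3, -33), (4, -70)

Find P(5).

From P(1) = -7 and P(2) = -14: 1a + c = -7 and 8a + c = -14.
Subtracting: 7a = -7, so a = -1; then c = -7 − (-1)·1 = -6.
So P(n) = -1n³ − 6, and P(5) = -131.

-131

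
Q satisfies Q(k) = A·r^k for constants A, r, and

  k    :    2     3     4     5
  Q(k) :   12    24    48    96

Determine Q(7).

384

Consecutive ratio: 24/12 = 2, and 48/24 = 2, so r = 2.
Then A·2^2 = 12 gives A = 3, and Q(k) = 3·2^k.
Q(7) = 3·2^7 = 384.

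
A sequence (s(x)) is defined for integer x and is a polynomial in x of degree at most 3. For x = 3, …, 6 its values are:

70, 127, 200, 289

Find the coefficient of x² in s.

First differences: 57, 73, 89. Second differences: 16, 16.
Level-2 differences are constant, so s has degree 2.
Fitting a degree-2 polynomial gives s(x) = 8x² + x - 5.
The coefficient of x² is 8.

8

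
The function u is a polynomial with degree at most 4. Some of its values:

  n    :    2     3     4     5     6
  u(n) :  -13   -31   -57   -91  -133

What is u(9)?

-307

Write u(n) = an^4 + bn³ + cn² + dn + e; the 5 given values yield a linear system in the 5 coefficients.
Solving, the top 2 coefficients vanish, and u(n) = -4n² + 2n - 1.
Then u(9) = -307.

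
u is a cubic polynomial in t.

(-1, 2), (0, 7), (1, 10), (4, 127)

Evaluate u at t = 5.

242

Write u(t) = at³ + bt² + ct + d; the 4 given values yield a linear system in the 4 coefficients.
Solving, u(t) = 2t³ - t² + 2t + 7.
Then u(5) = 242.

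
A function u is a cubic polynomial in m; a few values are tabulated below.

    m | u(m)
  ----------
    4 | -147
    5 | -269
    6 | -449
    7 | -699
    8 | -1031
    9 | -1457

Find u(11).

Write u(m) = am³ + bm² + cm + d; the 6 given values yield a linear system in the 4 coefficients.
Solving, u(m) = -2m³ + m² - 9m + 1.
Then u(11) = -2639.

-2639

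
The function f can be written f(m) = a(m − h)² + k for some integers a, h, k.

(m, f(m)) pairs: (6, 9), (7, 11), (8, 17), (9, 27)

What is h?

First differences 2, 6, 10; second difference 4 = 2a, so a = 2.
Expanding, the m-coefficient is −2ah = -4h; matching it to the data gives h = 6, and then k = 9.
So f(m) = 2(m − 6)² + 9.
Hence h = 6.

6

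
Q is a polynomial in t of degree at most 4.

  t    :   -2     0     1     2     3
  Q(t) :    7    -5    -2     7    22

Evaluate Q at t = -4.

Write Q(t) = at^4 + bt³ + ct² + dt + e; the 5 given values yield a linear system in the 5 coefficients.
Solving, the top 2 coefficients vanish, and Q(t) = 3t² - 5.
Then Q(-4) = 43.

43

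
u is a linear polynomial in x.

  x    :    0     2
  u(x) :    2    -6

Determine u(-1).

Write u(x) = ax + b; the 2 given values yield a linear system in the 2 coefficients.
Solving, u(x) = -4x + 2.
Then u(-1) = 6.

6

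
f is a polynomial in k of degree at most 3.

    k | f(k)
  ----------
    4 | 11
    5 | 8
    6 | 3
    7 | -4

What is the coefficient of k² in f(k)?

Write f(k) = ak³ + bk² + ck + d; the 4 given values yield a linear system in the 4 coefficients.
Solving, the leading coefficient vanishes, and f(k) = -k² + 6k + 3.
The coefficient of k² is -1.

-1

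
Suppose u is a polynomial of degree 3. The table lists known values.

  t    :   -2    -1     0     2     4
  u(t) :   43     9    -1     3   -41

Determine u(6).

-229

Write u(t) = at³ + bt² + ct + d; the 5 given values yield a linear system in the 4 coefficients.
Solving, u(t) = -2t³ + 6t² - 2t - 1.
Then u(6) = -229.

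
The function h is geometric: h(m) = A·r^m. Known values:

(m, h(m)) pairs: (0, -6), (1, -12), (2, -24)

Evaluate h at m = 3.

-48

Consecutive ratio: -12/(-6) = 2, and -24/(-12) = 2, so r = 2.
Then A·2^0 = -6 gives A = -6, and h(m) = -6·2^m.
h(3) = -6·2^3 = -48.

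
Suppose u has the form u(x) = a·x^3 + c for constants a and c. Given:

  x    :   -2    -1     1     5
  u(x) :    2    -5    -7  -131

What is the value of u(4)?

From u(-2) = 2 and u(-1) = -5: -8a + c = 2 and -1a + c = -5.
Subtracting: 7a = -7, so a = -1; then c = 2 − (-1)·(-8) = -6.
So u(x) = -1x³ − 6, and u(4) = -70.

-70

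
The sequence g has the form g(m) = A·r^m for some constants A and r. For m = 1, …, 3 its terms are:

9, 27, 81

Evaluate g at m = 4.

243

Consecutive ratio: 27/9 = 3, and 81/27 = 3, so r = 3.
Then A·3^1 = 9 gives A = 3, and g(m) = 3·3^m.
g(4) = 3·3^4 = 243.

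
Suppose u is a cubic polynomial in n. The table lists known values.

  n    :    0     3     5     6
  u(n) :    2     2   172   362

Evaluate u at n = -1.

-2

Write u(n) = an³ + bn² + cn + d; the 4 given values yield a linear system in the 4 coefficients.
Solving, u(n) = 3n³ - 7n² - 6n + 2.
Then u(-1) = -2.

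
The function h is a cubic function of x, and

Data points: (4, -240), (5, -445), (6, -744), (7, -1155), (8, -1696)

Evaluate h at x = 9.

Write h(x) = ax³ + bx² + cx + d; the 5 given values yield a linear system in the 4 coefficients.
Solving, h(x) = -3x³ - 2x² - 4x.
Then h(9) = -2385.

-2385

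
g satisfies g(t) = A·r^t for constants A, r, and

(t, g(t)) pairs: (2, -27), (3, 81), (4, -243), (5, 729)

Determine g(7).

6561

Consecutive ratio: 81/(-27) = -3, and -243/81 = -3, so r = -3.
Then A·(-3)^2 = -27 gives A = -3, and g(t) = -3·(-3)^t.
g(7) = -3·(-3)^7 = 6561.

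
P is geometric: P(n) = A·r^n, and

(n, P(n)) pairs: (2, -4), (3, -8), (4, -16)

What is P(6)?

Consecutive ratio: -8/(-4) = 2, and -16/(-8) = 2, so r = 2.
Then A·2^2 = -4 gives A = -1, and P(n) = -1·2^n.
P(6) = -1·2^6 = -64.

-64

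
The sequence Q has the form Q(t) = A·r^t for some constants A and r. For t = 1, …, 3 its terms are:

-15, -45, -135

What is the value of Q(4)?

Consecutive ratio: -45/(-15) = 3, and -135/(-45) = 3, so r = 3.
Then A·3^1 = -15 gives A = -5, and Q(t) = -5·3^t.
Q(4) = -5·3^4 = -405.

-405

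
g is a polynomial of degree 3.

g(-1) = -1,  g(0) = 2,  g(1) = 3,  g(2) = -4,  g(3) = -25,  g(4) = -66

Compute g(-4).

Write g(n) = an³ + bn² + cn + d; the 6 given values yield a linear system in the 4 coefficients.
Solving, g(n) = -n³ - n² + 3n + 2.
Then g(-4) = 38.

38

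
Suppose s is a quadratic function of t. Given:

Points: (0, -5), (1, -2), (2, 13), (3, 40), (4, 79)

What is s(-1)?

First differences: 3, 15, 27, 39. Second differences: 12, 12, 12.
Level-2 differences are constant, so s has degree 2.
Fitting a degree-2 polynomial gives s(t) = 6t² - 3t - 5.
Then s(-1) = 4.

4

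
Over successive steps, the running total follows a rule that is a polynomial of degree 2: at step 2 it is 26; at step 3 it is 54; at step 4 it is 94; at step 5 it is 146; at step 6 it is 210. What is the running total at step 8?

374

Write the value at m as g(m).
First differences: 28, 40, 52, 64. Second differences: 12, 12, 12.
Level-2 differences are constant, so g has degree 2.
Fitting a degree-2 polynomial gives g(m) = 6m² - 2m + 6.
Then g(8) = 374.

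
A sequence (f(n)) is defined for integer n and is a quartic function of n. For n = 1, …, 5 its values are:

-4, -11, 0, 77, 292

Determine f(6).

741

Write f(n) = an^4 + bn³ + cn² + dn + e; the 5 given values yield a linear system in the 5 coefficients.
Solving, f(n) = n^4 - 2n³ - 4n² + 4n - 3.
Then f(6) = 741.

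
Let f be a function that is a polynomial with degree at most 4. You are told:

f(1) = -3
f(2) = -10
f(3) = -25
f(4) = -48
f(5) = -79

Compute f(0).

Write f(t) = at^4 + bt³ + ct² + dt + e; the 5 given values yield a linear system in the 5 coefficients.
Solving, the top 2 coefficients vanish, and f(t) = -4t² + 5t - 4.
Then f(0) = -4.

-4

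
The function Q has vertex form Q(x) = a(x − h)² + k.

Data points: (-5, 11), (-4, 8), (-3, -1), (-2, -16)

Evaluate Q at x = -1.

First differences -3, -9, -15; second difference -6 = 2a, so a = -3.
Expanding, the x-coefficient is −2ah = 6h; matching it to the data gives h = -5, and then k = 11.
So Q(x) = -3(x + 5)² + 11.
Q(-1) = -3·4² + 11 = -37.

-37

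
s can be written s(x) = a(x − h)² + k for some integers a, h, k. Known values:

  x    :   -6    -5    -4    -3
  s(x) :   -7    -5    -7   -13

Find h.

-5

First differences 2, -2, -6; second difference -4 = 2a, so a = -2.
Expanding, the x-coefficient is −2ah = 4h; matching it to the data gives h = -5, and then k = -5.
So s(x) = -2(x + 5)² − 5.
Hence h = -5.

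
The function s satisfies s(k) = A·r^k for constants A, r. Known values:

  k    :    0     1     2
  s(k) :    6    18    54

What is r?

3

Consecutive ratio: 18/6 = 3, and 54/18 = 3, so r = 3.
Then A·3^0 = 6 gives A = 6, and s(k) = 6·3^k.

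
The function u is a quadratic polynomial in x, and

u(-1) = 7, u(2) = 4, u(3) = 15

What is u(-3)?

39

Write u(x) = ax² + bx + c; the 3 given values yield a linear system in the 3 coefficients.
Solving, u(x) = 3x² - 4x.
Then u(-3) = 39.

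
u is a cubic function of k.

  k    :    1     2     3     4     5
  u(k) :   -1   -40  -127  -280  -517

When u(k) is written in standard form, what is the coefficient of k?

0

First differences: -39, -87, -153, -237. Second differences: -48, -66, -84. Third differences: -18, -18.
Level-3 differences are constant, so u has degree 3.
Fitting a degree-3 polynomial gives u(k) = -3k³ - 6k² + 8.
The coefficient of k is 0.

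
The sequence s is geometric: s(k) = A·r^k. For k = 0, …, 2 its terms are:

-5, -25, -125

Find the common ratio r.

5

Consecutive ratio: -25/(-5) = 5, and -125/(-25) = 5, so r = 5.
Then A·5^0 = -5 gives A = -5, and s(k) = -5·5^k.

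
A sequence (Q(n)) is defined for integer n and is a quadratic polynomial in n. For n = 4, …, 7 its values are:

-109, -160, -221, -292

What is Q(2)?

First differences: -51, -61, -71. Second differences: -10, -10.
Level-2 differences are constant, so Q has degree 2.
Fitting a degree-2 polynomial gives Q(n) = -5n² - 6n - 5.
Then Q(2) = -37.

-37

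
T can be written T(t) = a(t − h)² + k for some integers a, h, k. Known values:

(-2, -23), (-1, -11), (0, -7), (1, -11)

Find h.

0

First differences 12, 4, -4; second difference -8 = 2a, so a = -4.
Expanding, the t-coefficient is −2ah = 8h; matching it to the data gives h = 0, and then k = -7.
So T(t) = -4(t + 0)² − 7.
Hence h = 0.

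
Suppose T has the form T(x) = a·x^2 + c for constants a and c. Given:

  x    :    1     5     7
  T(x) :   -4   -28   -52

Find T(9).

From T(1) = -4 and T(5) = -28: 1a + c = -4 and 25a + c = -28.
Subtracting: 24a = -24, so a = -1; then c = -4 − (-1)·1 = -3.
So T(x) = -1x² − 3, and T(9) = -84.

-84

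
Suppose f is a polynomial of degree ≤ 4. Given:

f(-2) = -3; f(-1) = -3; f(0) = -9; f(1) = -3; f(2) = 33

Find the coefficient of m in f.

Write f(m) = am^4 + bm³ + cm² + dm + e; the 5 given values yield a linear system in the 5 coefficients.
Solving, the leading coefficient vanishes, and f(m) = 3m³ + 6m² - 3m - 9.
The coefficient of m is -3.

-3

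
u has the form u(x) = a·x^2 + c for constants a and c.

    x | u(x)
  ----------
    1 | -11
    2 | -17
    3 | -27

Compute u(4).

From u(1) = -11 and u(2) = -17: 1a + c = -11 and 4a + c = -17.
Subtracting: 3a = -6, so a = -2; then c = -11 − (-2)·1 = -9.
So u(x) = -2x² − 9, and u(4) = -41.

-41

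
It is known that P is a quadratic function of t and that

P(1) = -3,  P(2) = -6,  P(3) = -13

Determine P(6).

-58

Write P(t) = at² + bt + c; the 3 given values yield a linear system in the 3 coefficients.
Solving, P(t) = -2t² + 3t - 4.
Then P(6) = -58.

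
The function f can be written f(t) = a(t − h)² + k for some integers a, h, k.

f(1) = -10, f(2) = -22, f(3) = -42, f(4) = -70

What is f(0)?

-6

First differences -12, -20, -28; second difference -8 = 2a, so a = -4.
Expanding, the t-coefficient is −2ah = 8h; matching it to the data gives h = 0, and then k = -6.
So f(t) = -4(t + 0)² − 6.
f(0) = -4·0² − 6 = -6.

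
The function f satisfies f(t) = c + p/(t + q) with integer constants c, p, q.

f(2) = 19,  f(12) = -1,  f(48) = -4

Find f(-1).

-53

(f(t) − c)(t + q) = p for each data point; the three points give a linear system in c and q, then p follows.
Solving: c = -5, q = 0, p = 48, so f(t) = -5 + 48/(t + 0).
Then f(-1) = -5 + 48/(-1) = -53.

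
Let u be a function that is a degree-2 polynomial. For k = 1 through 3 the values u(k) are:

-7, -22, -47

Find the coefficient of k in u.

0

Write u(k) = ak² + bk + c; the 3 given values yield a linear system in the 3 coefficients.
Solving, u(k) = -5k² - 2.
The coefficient of k is 0.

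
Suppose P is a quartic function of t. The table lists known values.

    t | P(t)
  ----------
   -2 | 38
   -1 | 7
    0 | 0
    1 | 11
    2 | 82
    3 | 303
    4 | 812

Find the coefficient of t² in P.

First differences: -31, -7, 11, 71, 221, 509. Second differences: 24, 18, 60, 150, 288. Third differences: -6, 42, 90, 138. Fourth differences: 48, 48, 48.
Level-4 differences are constant, so P has degree 4.
Fitting a degree-4 polynomial gives P(t) = 2t^4 + 3t³ + 7t² - t.
The coefficient of t² is 7.

7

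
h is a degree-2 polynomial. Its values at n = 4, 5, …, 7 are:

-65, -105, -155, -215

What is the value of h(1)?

-5

Write h(n) = an² + bn + c; the 4 given values yield a linear system in the 3 coefficients.
Solving, h(n) = -5n² + 5n - 5.
Then h(1) = -5.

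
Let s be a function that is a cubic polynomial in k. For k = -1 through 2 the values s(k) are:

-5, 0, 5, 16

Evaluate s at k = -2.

Write s(k) = ak³ + bk² + ck + d; the 4 given values yield a linear system in the 4 coefficients.
Solving, s(k) = k³ + 4k.
Then s(-2) = -16.

-16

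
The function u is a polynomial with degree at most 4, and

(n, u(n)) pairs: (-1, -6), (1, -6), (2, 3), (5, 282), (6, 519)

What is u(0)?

Write u(n) = an^4 + bn³ + cn² + dn + e; the 5 given values yield a linear system in the 5 coefficients.
Solving, the leading coefficient vanishes, and u(n) = 3n³ - 3n² - 3n - 3.
The constant term is u(0) = -3.

-3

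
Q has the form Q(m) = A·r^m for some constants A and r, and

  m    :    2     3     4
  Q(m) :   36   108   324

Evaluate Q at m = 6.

2916

Consecutive ratio: 108/36 = 3, and 324/108 = 3, so r = 3.
Then A·3^2 = 36 gives A = 4, and Q(m) = 4·3^m.
Q(6) = 4·3^6 = 2916.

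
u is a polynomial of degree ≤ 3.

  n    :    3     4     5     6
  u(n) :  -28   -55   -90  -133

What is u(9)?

Write u(n) = an³ + bn² + cn + d; the 4 given values yield a linear system in the 4 coefficients.
Solving, the leading coefficient vanishes, and u(n) = -4n² + n + 5.
Then u(9) = -310.

-310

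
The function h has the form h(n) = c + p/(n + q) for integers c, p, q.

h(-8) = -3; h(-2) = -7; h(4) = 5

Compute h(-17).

-2

(h(n) − c)(n + q) = p for each data point; the three points give a linear system in c and q, then p follows.
Solving: c = -1, q = -1, p = 18, so h(n) = -1 + 18/(n − 1).
Then h(-17) = -1 + 18/(-18) = -2.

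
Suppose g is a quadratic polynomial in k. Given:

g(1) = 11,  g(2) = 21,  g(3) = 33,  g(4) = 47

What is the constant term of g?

3

Write g(k) = ak² + bk + c; the 4 given values yield a linear system in the 3 coefficients.
Solving, g(k) = k² + 7k + 3.
The constant term is g(0) = 3.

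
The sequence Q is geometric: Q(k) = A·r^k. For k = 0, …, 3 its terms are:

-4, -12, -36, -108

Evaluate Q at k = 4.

-324

Consecutive ratio: -12/(-4) = 3, and -36/(-12) = 3, so r = 3.
Then A·3^0 = -4 gives A = -4, and Q(k) = -4·3^k.
Q(4) = -4·3^4 = -324.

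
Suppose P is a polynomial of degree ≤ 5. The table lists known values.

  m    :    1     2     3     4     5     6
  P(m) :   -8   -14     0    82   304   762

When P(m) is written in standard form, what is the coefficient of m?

First differences: -6, 14, 82, 222, 458. Second differences: 20, 68, 140, 236. Third differences: 48, 72, 96. Fourth differences: 24, 24.
Level-4 differences are constant, so P has degree 4.
Fitting a degree-4 polynomial gives P(m) = m^4 - 2m³ - 3m² + 2m - 6.
The coefficient of m is 2.

2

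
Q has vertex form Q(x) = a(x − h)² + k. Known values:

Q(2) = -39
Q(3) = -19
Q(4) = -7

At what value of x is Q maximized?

First differences 20, 12; second difference -8 = 2a, so a = -4.
Expanding, the x-coefficient is −2ah = 8h; matching it to the data gives h = 5, and then k = -3.
So Q(x) = -4(x − 5)² − 3.
Hence h = 5.

5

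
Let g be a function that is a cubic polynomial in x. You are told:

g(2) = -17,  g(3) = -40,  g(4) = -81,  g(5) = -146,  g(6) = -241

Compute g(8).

First differences: -23, -41, -65, -95. Second differences: -18, -24, -30. Third differences: -6, -6.
Level-3 differences are constant, so g has degree 3.
Fitting a degree-3 polynomial gives g(x) = -x³ - 4x - 1.
Then g(8) = -545.

-545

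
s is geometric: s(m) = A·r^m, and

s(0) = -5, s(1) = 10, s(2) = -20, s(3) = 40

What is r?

-2

Consecutive ratio: 10/(-5) = -2, and -20/10 = -2, so r = -2.
Then A·(-2)^0 = -5 gives A = -5, and s(m) = -5·(-2)^m.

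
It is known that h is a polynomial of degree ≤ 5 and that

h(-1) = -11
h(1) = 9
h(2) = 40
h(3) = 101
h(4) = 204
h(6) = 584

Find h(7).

Write h(t) = at^5 + bt^4 + ct³ + dt² + et + p; the 6 given values yield a linear system in the 6 coefficients.
Solving, the top 2 coefficients vanish, and h(t) = 2t³ + 3t² + 8t - 4.
Then h(7) = 885.

885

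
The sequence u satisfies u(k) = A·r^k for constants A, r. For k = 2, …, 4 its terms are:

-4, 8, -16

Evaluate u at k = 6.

Consecutive ratio: 8/(-4) = -2, and -16/8 = -2, so r = -2.
Then A·(-2)^2 = -4 gives A = -1, and u(k) = -1·(-2)^k.
u(6) = -1·(-2)^6 = -64.

-64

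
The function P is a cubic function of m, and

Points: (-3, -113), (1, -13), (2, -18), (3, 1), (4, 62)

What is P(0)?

Write P(m) = am³ + bm² + cm + d; the 5 given values yield a linear system in the 4 coefficients.
Solving, P(m) = 3m³ - 6m² - 8m - 2.
The constant term is P(0) = -2.

-2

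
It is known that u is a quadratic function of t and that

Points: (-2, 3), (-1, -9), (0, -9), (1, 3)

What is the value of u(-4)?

First differences: -12, 0, 12. Second differences: 12, 12.
Level-2 differences are constant, so u has degree 2.
Fitting a degree-2 polynomial gives u(t) = 6t² + 6t - 9.
Then u(-4) = 63.

63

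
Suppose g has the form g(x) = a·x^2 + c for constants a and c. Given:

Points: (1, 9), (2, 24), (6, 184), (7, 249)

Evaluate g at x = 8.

From g(1) = 9 and g(2) = 24: 1a + c = 9 and 4a + c = 24.
Subtracting: 3a = 15, so a = 5; then c = 9 − 5·1 = 4.
So g(x) = 5x² + 4, and g(8) = 324.

324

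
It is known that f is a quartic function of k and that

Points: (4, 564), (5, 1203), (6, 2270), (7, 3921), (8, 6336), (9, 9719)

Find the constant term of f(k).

8

Write f(k) = ak^4 + bk³ + ck² + dk + e; the 6 given values yield a linear system in the 5 coefficients.
Solving, f(k) = k^4 + 4k³ + 3k² - k + 8.
The constant term is f(0) = 8.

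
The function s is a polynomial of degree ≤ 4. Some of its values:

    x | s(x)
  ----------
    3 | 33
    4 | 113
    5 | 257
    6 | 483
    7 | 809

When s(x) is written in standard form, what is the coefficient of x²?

-4

First differences: 80, 144, 226, 326. Second differences: 64, 82, 100. Third differences: 18, 18.
Level-3 differences are constant, so s has degree 3.
Fitting a degree-3 polynomial gives s(x) = 3x³ - 4x² - 3x - 3.
The coefficient of x² is -4.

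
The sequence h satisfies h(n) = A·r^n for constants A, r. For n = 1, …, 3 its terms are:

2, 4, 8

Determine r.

Consecutive ratio: 4/2 = 2, and 8/4 = 2, so r = 2.
Then A·2^1 = 2 gives A = 1, and h(n) = 1·2^n.

2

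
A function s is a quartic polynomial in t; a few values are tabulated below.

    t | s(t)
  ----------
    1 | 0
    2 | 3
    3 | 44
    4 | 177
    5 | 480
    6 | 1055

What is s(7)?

2028

Write s(t) = at^4 + bt³ + ct² + dt + e; the 6 given values yield a linear system in the 5 coefficients.
Solving, s(t) = t^4 - t³ - 5t + 5.
Then s(7) = 2028.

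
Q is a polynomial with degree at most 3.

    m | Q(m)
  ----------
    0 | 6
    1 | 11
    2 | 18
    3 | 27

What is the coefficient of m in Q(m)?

Write Q(m) = am³ + bm² + cm + d; the 4 given values yield a linear system in the 4 coefficients.
Solving, the leading coefficient vanishes, and Q(m) = m² + 4m + 6.
The coefficient of m is 4.

4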